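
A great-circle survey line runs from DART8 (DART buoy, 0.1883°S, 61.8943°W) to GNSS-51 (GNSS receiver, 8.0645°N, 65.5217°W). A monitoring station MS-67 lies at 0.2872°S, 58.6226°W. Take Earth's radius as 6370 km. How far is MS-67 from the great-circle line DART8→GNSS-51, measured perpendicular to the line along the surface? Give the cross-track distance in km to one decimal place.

δ₁₃ = central angle DART8→MS-67 = 0.057128 rad  (haversine)
θ₁₃ = bearing DART8→MS-67 = 91.738°,  θ₁₂ = bearing DART8→GNSS-51 = 336.422°
dₓₜ = R·arcsin(sin δ₁₃ · sin(θ₁₃ − θ₁₂)) = 6370·arcsin(0.05710·sin(-244.685°)) = 328.923 km
|dₓₜ| = 328.923 km

328.9 km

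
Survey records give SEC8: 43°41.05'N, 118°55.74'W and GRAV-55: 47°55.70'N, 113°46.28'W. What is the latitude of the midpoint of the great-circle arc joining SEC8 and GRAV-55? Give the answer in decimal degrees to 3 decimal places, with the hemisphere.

SEC8: φ = +43.68417°, λ = -118.92900°
GRAV-55: φ = +47.92833°, λ = -113.77133°
Bx = cos φ₂ cos Δλ = 0.667347,  By = cos φ₂ sin Δλ = 0.060236
φₘ = atan2(sin φ₁ + sin φ₂, √((cos φ₁ + Bx)² + By²)) = 45.83522°
λₘ = λ₁ + atan2(By, cos φ₁ + Bx) = -116.44852°

45.835°N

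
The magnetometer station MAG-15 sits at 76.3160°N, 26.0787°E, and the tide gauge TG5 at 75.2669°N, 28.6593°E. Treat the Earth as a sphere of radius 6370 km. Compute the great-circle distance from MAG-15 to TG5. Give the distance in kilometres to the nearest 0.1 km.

136.2 km

Δφ = -1.0491°,  Δλ = 2.5806°
a = sin²(Δφ/2) + cos φ₁ cos φ₂ sin²(Δλ/2) = 0.000114
c = 2·arcsin(√a) = 0.021385 rad = 1.2252°
d = R·c = 6370 × 0.021385 = 136.2 km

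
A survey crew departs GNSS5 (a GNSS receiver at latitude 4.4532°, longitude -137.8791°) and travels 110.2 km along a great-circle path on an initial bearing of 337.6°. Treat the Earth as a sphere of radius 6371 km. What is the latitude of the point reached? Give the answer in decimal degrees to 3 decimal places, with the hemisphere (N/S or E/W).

δ = d/R = 110.2/6371 = 0.017297 rad
φ₂ = arcsin(sin φ₁ cos δ + cos φ₁ sin δ cos θ)
   = arcsin(0.07764·0.99985 + 0.99698·0.01730·0.92455) = 5.36937°
λ₂ = λ₁ + atan2(sin θ sin δ cos φ₁, cos δ − sin φ₁ sin φ₂) = -138.25841°

5.369°N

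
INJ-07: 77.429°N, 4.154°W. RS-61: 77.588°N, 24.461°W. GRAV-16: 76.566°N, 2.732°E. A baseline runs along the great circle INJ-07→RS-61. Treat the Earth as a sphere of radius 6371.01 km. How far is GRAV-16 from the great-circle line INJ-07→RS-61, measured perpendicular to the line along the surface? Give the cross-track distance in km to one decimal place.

46.9 km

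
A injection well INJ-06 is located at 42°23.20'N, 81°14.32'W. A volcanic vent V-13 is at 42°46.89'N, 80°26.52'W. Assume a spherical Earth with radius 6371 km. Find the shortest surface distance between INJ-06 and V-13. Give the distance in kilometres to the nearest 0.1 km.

78.6 km

INJ-06: φ = +42.38667°, λ = -81.23867°
V-13: φ = +42.78150°, λ = -80.44200°
Δφ = 0.3948°,  Δλ = 0.7967°
a = sin²(Δφ/2) + cos φ₁ cos φ₂ sin²(Δλ/2) = 0.000038
c = 2·arcsin(√a) = 0.012341 rad = 0.7071°
d = R·c = 6371 × 0.012341 = 78.6 km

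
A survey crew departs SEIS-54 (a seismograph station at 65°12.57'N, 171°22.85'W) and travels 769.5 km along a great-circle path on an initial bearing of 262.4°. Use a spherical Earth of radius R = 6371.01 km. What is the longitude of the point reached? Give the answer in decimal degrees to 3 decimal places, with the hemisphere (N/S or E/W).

173.121°E

SEIS-54: φ = +65.20950°, λ = -171.38083°
δ = d/R = 769.5/6371.01 = 0.120781 rad
φ₂ = arcsin(sin φ₁ cos δ + cos φ₁ sin δ cos θ)
   = arcsin(0.90785·0.99271 + 0.41930·0.12049·-0.13226) = 63.45087°
λ₂ = λ₁ + atan2(sin θ sin δ cos φ₁, cos δ − sin φ₁ sin φ₂) = 173.12137°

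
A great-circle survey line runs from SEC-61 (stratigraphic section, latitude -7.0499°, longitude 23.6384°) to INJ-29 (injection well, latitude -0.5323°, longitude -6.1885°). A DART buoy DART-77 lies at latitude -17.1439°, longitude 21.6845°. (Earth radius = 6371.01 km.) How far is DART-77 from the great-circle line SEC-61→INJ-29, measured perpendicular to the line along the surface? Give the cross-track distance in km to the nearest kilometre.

δ₁₃ = central angle SEC-61→DART-77 = 0.179292 rad  (haversine)
θ₁₃ = bearing SEC-61→DART-77 = 190.527°,  θ₁₂ = bearing SEC-61→INJ-29 = 281.064°
dₓₜ = R·arcsin(sin δ₁₃ · sin(θ₁₃ − θ₁₂)) = 6371.01·arcsin(0.17833·sin(-90.537°)) = -1142.222 km
|dₓₜ| = 1142.222 km

1142 km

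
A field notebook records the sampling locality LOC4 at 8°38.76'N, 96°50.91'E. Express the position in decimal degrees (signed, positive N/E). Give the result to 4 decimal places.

lat: 8.6460° N → +8.6460°
lon: 96.8485° E → +96.8485°

+8.6460°, +96.8485°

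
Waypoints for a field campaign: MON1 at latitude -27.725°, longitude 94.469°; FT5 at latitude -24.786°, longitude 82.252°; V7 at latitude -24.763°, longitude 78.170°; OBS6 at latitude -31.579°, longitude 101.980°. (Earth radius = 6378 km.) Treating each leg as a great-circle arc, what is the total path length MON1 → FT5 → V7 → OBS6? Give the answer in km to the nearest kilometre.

MON1→FT5: c = 0.197885 rad, d = 1262.11 km
FT5→V7: c = 0.064686 rad, d = 412.57 km
V7→OBS6: c = 0.384217 rad, d = 2450.54 km
Total = 1262.11 + 412.57 + 2450.54 = 4125.21 km

4125 km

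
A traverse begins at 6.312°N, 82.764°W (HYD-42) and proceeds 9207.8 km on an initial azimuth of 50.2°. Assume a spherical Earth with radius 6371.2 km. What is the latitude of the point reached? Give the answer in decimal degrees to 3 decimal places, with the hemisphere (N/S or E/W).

40.165°N

δ = d/R = 9207.8/6371.2 = 1.445222 rad
φ₂ = arcsin(sin φ₁ cos δ + cos φ₁ sin δ cos θ)
   = arcsin(0.10994·0.12524 + 0.99394·0.99213·0.64011) = 40.16487°
λ₂ = λ₁ + atan2(sin θ sin δ cos φ₁, cos δ − sin φ₁ sin φ₂) = 3.13403°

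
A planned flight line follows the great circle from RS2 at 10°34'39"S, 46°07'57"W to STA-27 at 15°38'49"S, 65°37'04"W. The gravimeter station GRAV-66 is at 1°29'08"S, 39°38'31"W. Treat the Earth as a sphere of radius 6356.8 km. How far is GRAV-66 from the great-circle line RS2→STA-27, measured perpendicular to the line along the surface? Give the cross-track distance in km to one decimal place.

744.3 km

RS2: φ = -10.57750°, λ = -46.13250°
STA-27: φ = -15.64694°, λ = -65.61778°
GRAV-66: φ = -1.48556°, λ = -39.64194°
δ₁₃ = central angle RS2→GRAV-66 = 0.194536 rad  (haversine)
θ₁₃ = bearing RS2→GRAV-66 = 35.772°,  θ₁₂ = bearing RS2→STA-27 = 252.954°
dₓₜ = R·arcsin(sin δ₁₃ · sin(θ₁₃ − θ₁₂)) = 6356.8·arcsin(0.19331·sin(-217.182°)) = 744.342 km
|dₓₜ| = 744.342 km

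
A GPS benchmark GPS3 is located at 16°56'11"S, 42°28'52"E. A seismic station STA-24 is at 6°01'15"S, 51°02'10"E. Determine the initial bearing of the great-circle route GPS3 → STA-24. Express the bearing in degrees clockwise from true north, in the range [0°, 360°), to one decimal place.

38.5°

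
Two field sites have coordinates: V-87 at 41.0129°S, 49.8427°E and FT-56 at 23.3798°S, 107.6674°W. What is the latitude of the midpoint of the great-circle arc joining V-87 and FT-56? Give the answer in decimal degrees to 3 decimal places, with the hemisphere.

70.963°S

Bx = cos φ₂ cos Δλ = -0.848086,  By = cos φ₂ sin Δλ = -0.351114
φₘ = atan2(sin φ₁ + sin φ₂, √((cos φ₁ + Bx)² + By²)) = -70.96301°
λₘ = λ₁ + atan2(By, cos φ₁ + Bx) = -55.07254°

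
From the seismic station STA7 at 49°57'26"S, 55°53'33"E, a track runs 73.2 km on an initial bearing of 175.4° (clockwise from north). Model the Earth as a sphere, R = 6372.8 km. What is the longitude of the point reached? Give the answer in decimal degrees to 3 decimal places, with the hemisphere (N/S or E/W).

55.976°E

STA7: φ = -49.95722°, λ = +55.89250°
δ = d/R = 73.2/6372.8 = 0.011486 rad
φ₂ = arcsin(sin φ₁ cos δ + cos φ₁ sin δ cos θ)
   = arcsin(-0.76556·0.99993 + 0.64336·0.01149·-0.99678) = -50.61319°
λ₂ = λ₁ + atan2(sin θ sin δ cos φ₁, cos δ − sin φ₁ sin φ₂) = 55.97568°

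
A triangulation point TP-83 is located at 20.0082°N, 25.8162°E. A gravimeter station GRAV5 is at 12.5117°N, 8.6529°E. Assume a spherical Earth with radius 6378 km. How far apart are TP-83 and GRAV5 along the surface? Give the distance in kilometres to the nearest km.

2013 km

Δφ = -7.4965°,  Δλ = -17.1633°
a = sin²(Δφ/2) + cos φ₁ cos φ₂ sin²(Δλ/2) = 0.024699
c = 2·arcsin(√a) = 0.315627 rad = 18.0841°
d = R·c = 6378 × 0.315627 = 2013.1 km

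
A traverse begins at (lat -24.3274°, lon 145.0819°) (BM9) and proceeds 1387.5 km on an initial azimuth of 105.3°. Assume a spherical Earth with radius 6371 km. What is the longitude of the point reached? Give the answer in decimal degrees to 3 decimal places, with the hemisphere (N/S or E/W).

δ = d/R = 1387.5/6371 = 0.217784 rad
φ₂ = arcsin(sin φ₁ cos δ + cos φ₁ sin δ cos θ)
   = arcsin(-0.41195·0.97638 + 0.91121·0.21607·-0.26387) = -27.01160°
λ₂ = λ₁ + atan2(sin θ sin δ cos φ₁, cos δ − sin φ₁ sin φ₂) = 158.61024°

158.610°E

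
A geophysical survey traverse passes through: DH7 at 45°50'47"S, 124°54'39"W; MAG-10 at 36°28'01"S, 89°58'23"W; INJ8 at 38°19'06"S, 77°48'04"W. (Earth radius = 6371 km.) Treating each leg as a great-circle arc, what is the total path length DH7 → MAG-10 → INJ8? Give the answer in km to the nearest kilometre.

DH7: φ = -45.84639°, λ = -124.91083°
MAG-10: φ = -36.46694°, λ = -89.97306°
INJ8: φ = -38.31833°, λ = -77.80111°
DH7→MAG-10: c = 0.482862 rad, d = 3076.32 km
MAG-10→INJ8: c = 0.171713 rad, d = 1093.98 km
Total = 3076.32 + 1093.98 = 4170.30 km

4170 km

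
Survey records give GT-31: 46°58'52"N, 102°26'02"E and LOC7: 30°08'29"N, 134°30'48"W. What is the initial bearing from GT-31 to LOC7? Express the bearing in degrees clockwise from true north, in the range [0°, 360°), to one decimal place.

GT-31: φ = +46.98111°, λ = +102.43389°
LOC7: φ = +30.14139°, λ = -134.51333°
Δλ = 123.0528°
y = sin Δλ · cos φ₂ = 0.724839
x = cos φ₁ sin φ₂ − sin φ₁ cos φ₂ cos Δλ = 0.687425
θ = atan2(y, x) = 46.5175° → 46.5175° (mod 360°)

46.5°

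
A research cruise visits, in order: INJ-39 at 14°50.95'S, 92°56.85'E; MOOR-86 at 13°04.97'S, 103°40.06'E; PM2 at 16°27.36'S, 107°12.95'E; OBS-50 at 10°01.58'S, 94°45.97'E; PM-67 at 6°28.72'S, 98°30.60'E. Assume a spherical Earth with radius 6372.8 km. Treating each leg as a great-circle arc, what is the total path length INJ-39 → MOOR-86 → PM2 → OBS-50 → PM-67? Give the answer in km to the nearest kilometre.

3804 km

INJ-39: φ = -14.84917°, λ = +92.94750°
MOOR-86: φ = -13.08283°, λ = +103.66767°
PM2: φ = -16.45600°, λ = +107.21583°
OBS-50: φ = -10.02633°, λ = +94.76617°
PM-67: φ = -6.47867°, λ = +98.51000°
INJ-39→MOOR-86: c = 0.184146 rad, d = 1173.53 km
MOOR-86→PM2: c = 0.083967 rad, d = 535.10 km
PM2→OBS-50: c = 0.239303 rad, d = 1525.03 km
OBS-50→PM-67: c = 0.089521 rad, d = 570.50 km
Total = 1173.53 + 535.10 + 1525.03 + 570.50 = 3804.16 km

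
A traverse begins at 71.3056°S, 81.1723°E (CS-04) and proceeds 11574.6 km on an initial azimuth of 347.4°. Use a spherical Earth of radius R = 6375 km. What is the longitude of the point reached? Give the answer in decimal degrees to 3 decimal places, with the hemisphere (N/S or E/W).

66.686°E

δ = d/R = 11574.6/6375 = 1.815624 rad
φ₂ = arcsin(sin φ₁ cos δ + cos φ₁ sin δ cos θ)
   = arcsin(-0.94724·-0.24239 + 0.32052·0.97018·0.97592) = 32.21338°
λ₂ = λ₁ + atan2(sin θ sin δ cos φ₁, cos δ − sin φ₁ sin φ₂) = 66.68633°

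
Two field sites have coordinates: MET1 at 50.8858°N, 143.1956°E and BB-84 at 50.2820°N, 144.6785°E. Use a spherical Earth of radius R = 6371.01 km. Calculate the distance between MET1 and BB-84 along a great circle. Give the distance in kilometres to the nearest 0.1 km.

Δφ = -0.6038°,  Δλ = 1.4829°
a = sin²(Δφ/2) + cos φ₁ cos φ₂ sin²(Δλ/2) = 0.000095
c = 2·arcsin(√a) = 0.019522 rad = 1.1185°
d = R·c = 6371.01 × 0.019522 = 124.4 km

124.4 km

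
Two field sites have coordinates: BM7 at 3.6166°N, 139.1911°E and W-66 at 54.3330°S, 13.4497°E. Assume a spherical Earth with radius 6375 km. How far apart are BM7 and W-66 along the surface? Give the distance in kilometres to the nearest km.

12576 km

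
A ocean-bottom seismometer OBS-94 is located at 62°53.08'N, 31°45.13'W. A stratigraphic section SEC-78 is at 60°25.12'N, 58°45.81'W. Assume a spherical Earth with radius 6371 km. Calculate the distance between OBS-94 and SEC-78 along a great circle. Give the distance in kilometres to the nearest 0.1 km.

1441.0 km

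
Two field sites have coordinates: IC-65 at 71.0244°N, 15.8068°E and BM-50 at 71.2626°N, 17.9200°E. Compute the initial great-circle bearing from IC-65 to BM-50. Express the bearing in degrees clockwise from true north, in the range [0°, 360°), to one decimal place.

Δλ = 2.1132°
y = sin Δλ · cos φ₂ = 0.011845
x = cos φ₁ sin φ₂ − sin φ₁ cos φ₂ cos Δλ = 0.004364
θ = atan2(y, x) = 69.7752° → 69.7752° (mod 360°)

69.8°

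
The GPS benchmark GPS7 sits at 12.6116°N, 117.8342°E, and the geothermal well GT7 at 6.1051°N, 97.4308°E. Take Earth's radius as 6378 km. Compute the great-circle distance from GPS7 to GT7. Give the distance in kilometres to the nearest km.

2354 km

Δφ = -6.5065°,  Δλ = -20.4034°
a = sin²(Δφ/2) + cos φ₁ cos φ₂ sin²(Δλ/2) = 0.033659
c = 2·arcsin(√a) = 0.369020 rad = 21.1433°
d = R·c = 6378 × 0.369020 = 2353.6 km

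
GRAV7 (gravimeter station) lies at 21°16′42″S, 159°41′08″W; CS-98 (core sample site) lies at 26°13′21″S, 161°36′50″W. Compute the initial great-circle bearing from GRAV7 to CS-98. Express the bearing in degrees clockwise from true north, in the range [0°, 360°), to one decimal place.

199.3°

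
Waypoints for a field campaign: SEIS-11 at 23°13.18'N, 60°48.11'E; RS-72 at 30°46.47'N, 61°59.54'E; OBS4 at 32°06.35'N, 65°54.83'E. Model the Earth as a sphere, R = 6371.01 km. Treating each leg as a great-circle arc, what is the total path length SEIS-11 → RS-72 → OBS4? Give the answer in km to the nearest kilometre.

SEIS-11: φ = +23.21967°, λ = +60.80183°
RS-72: φ = +30.77450°, λ = +61.99233°
OBS4: φ = +32.10583°, λ = +65.91383°
SEIS-11→RS-72: c = 0.133147 rad, d = 848.28 km
RS-72→OBS4: c = 0.062842 rad, d = 400.37 km
Total = 848.28 + 400.37 = 1248.65 km

1249 km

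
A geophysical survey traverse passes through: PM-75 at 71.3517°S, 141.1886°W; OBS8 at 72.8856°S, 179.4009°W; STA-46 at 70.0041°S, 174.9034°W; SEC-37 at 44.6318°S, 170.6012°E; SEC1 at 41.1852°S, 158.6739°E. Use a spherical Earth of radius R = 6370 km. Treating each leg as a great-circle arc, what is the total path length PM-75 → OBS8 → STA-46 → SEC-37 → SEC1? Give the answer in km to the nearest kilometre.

PM-75→OBS8: c = 0.202938 rad, d = 1292.72 km
OBS8→STA-46: c = 0.056118 rad, d = 357.47 km
STA-46→SEC-37: c = 0.460577 rad, d = 2933.87 km
SEC-37→SEC1: c = 0.163714 rad, d = 1042.86 km
Total = 1292.72 + 357.47 + 2933.87 + 1042.86 = 5626.93 km

5627 km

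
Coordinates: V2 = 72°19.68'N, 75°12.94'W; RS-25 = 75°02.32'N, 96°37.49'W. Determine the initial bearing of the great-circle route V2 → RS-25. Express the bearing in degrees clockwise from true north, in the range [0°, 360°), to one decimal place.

304.3°

V2: φ = +72.32800°, λ = -75.21567°
RS-25: φ = +75.03867°, λ = -96.62483°
Δλ = -21.4092°
y = sin Δλ · cos φ₂ = -0.094238
x = cos φ₁ sin φ₂ − sin φ₁ cos φ₂ cos Δλ = 0.064266
θ = atan2(y, x) = -55.7077° → 304.2923° (mod 360°)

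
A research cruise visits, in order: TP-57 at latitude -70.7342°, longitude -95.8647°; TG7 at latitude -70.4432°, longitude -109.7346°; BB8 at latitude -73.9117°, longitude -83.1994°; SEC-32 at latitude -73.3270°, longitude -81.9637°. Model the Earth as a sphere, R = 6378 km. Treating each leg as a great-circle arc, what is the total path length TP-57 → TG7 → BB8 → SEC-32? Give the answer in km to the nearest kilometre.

TP-57→TG7: c = 0.080437 rad, d = 513.03 km
TG7→BB8: c = 0.152486 rad, d = 972.55 km
BB8→SEC-32: c = 0.011879 rad, d = 75.77 km
Total = 513.03 + 972.55 + 75.77 = 1561.35 km

1561 km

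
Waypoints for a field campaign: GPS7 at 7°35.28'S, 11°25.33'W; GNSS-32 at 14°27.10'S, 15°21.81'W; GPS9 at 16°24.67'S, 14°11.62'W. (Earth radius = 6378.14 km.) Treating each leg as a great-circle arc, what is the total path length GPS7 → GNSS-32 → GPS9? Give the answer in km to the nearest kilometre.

1129 km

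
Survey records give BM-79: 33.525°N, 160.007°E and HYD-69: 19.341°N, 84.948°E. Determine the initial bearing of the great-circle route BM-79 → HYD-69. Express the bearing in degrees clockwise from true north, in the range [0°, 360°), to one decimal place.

Δλ = -75.0590°
y = sin Δλ · cos φ₂ = -0.911664
x = cos φ₁ sin φ₂ − sin φ₁ cos φ₂ cos Δλ = 0.141734
θ = atan2(y, x) = -81.1631° → 278.8369° (mod 360°)

278.8°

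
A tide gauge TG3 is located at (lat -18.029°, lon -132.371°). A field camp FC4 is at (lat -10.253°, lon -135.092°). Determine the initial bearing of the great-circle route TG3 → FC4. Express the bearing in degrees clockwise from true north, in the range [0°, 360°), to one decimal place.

340.9°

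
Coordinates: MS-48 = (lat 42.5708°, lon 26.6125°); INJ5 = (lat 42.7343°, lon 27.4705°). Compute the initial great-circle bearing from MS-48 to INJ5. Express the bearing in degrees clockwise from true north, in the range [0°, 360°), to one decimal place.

75.2°

Δλ = 0.8580°
y = sin Δλ · cos φ₂ = 0.010999
x = cos φ₁ sin φ₂ − sin φ₁ cos φ₂ cos Δλ = 0.002909
θ = atan2(y, x) = 75.1839° → 75.1839° (mod 360°)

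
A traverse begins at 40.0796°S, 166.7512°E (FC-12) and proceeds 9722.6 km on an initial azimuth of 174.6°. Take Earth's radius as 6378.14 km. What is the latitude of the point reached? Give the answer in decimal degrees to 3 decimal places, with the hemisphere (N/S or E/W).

52.262°S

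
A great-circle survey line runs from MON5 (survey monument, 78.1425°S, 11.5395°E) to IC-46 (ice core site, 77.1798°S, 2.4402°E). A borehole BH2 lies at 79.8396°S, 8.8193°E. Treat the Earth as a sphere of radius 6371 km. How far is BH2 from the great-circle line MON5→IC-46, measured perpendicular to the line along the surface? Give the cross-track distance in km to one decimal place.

196.2 km

δ₁₃ = central angle MON5→BH2 = 0.030968 rad  (haversine)
θ₁₃ = bearing MON5→BH2 = 195.687°,  θ₁₂ = bearing MON5→IC-46 = 291.847°
dₓₜ = R·arcsin(sin δ₁₃ · sin(θ₁₃ − θ₁₂)) = 6371·arcsin(0.03096·sin(-96.160°)) = -196.160 km
|dₓₜ| = 196.160 km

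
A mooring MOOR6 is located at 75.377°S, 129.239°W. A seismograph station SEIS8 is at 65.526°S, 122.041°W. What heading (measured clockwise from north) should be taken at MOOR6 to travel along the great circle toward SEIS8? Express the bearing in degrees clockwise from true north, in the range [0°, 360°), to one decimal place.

Δλ = 7.1980°
y = sin Δλ · cos φ₂ = 0.051909
x = cos φ₁ sin φ₂ − sin φ₁ cos φ₂ cos Δλ = 0.167927
θ = atan2(y, x) = 17.1771° → 17.1771° (mod 360°)

17.2°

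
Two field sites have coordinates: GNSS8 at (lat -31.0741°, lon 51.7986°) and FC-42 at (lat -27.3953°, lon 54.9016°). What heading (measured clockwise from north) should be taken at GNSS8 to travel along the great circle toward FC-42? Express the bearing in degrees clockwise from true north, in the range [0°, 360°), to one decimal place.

37.1°

Δλ = 3.1030°
y = sin Δλ · cos φ₂ = 0.048060
x = cos φ₁ sin φ₂ − sin φ₁ cos φ₂ cos Δλ = 0.063491
θ = atan2(y, x) = 37.1244° → 37.1244° (mod 360°)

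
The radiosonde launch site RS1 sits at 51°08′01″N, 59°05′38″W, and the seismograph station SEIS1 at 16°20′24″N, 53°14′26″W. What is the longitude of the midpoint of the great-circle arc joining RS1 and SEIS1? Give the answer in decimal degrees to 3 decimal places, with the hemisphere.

RS1: φ = +51.13361°, λ = -59.09389°
SEIS1: φ = +16.34000°, λ = -53.24056°
Bx = cos φ₂ cos Δλ = 0.954606,  By = cos φ₂ sin Δλ = 0.097863
φₘ = atan2(sin φ₁ + sin φ₂, √((cos φ₁ + Bx)² + By²)) = 33.76984°
λₘ = λ₁ + atan2(By, cos φ₁ + Bx) = -55.55431°

55.554°W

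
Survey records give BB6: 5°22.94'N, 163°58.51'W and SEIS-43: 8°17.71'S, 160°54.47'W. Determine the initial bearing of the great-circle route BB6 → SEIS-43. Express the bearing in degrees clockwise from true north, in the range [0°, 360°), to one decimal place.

167.4°

BB6: φ = +5.38233°, λ = -163.97517°
SEIS-43: φ = -8.29517°, λ = -160.90783°
Δλ = 3.0673°
y = sin Δλ · cos φ₂ = 0.052950
x = cos φ₁ sin φ₂ − sin φ₁ cos φ₂ cos Δλ = -0.236324
θ = atan2(y, x) = 167.3711° → 167.3711° (mod 360°)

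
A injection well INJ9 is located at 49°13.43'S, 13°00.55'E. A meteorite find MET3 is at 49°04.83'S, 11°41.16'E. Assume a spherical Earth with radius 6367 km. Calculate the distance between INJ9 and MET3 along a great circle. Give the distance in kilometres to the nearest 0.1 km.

97.5 km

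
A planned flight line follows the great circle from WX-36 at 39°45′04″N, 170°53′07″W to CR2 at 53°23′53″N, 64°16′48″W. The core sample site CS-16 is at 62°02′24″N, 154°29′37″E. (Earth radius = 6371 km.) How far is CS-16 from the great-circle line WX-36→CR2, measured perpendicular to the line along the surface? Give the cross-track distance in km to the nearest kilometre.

WX-36: φ = +39.75111°, λ = -170.88528°
CR2: φ = +53.39806°, λ = -64.28000°
CS-16: φ = +62.04000°, λ = +154.49361°
δ₁₃ = central angle WX-36→CS-16 = 0.532671 rad  (haversine)
θ₁₃ = bearing WX-36→CS-16 = 328.363°,  θ₁₂ = bearing WX-36→CR2 = 38.197°
dₓₜ = R·arcsin(sin δ₁₃ · sin(θ₁₃ − θ₁₂)) = 6371·arcsin(0.50784·sin(290.166°)) = -3165.769 km
|dₓₜ| = 3165.769 km

3166 km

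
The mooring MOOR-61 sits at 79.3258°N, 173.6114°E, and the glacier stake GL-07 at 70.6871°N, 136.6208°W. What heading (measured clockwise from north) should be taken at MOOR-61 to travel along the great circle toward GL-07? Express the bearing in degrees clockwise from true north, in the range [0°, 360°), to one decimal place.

Δλ = 49.7678°
y = sin Δλ · cos φ₂ = 0.252488
x = cos φ₁ sin φ₂ − sin φ₁ cos φ₂ cos Δλ = -0.035115
θ = atan2(y, x) = 97.9177° → 97.9177° (mod 360°)

97.9°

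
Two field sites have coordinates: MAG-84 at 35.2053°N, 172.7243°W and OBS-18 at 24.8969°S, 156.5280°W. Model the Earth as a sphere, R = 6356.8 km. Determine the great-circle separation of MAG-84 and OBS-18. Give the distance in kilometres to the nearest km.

Δφ = -60.1022°,  Δλ = 16.1963°
a = sin²(Δφ/2) + cos φ₁ cos φ₂ sin²(Δλ/2) = 0.265480
c = 2·arcsin(√a) = 1.082594 rad = 62.0281°
d = R·c = 6356.8 × 1.082594 = 6881.8 km

6882 km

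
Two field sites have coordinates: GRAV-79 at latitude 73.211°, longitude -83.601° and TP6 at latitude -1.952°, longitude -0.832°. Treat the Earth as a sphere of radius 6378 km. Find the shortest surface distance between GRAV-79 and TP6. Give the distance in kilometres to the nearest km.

Δφ = -75.1630°,  Δλ = 82.7690°
a = sin²(Δφ/2) + cos φ₁ cos φ₂ sin²(Δλ/2) = 0.498137
c = 2·arcsin(√a) = 1.567070 rad = 89.7865°
d = R·c = 6378 × 1.567070 = 9994.8 km

9995 km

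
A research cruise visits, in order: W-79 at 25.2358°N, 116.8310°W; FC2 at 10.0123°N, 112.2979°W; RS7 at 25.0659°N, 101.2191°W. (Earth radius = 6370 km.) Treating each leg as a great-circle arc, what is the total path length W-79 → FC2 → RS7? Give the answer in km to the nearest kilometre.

W-79→FC2: c = 0.276113 rad, d = 1758.84 km
FC2→RS7: c = 0.320559 rad, d = 2041.96 km
Total = 1758.84 + 2041.96 = 3800.80 km

3801 km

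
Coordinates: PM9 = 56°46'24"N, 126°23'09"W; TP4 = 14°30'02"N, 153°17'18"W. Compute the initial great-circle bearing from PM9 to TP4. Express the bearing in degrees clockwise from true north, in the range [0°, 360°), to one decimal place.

216.8°

PM9: φ = +56.77333°, λ = -126.38583°
TP4: φ = +14.50056°, λ = -153.28833°
Δλ = -26.9025°
y = sin Δλ · cos φ₂ = -0.438060
x = cos φ₁ sin φ₂ − sin φ₁ cos φ₂ cos Δλ = -0.585016
θ = atan2(y, x) = -143.1741° → 216.8259° (mod 360°)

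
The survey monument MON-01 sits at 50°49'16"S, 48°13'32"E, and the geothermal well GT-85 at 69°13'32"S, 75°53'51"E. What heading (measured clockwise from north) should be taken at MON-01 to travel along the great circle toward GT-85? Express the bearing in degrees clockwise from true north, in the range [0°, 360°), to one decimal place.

MON-01: φ = -50.82111°, λ = +48.22556°
GT-85: φ = -69.22556°, λ = +75.89750°
Δλ = 27.6719°
y = sin Δλ · cos φ₂ = 0.164721
x = cos φ₁ sin φ₂ − sin φ₁ cos φ₂ cos Δλ = -0.347171
θ = atan2(y, x) = 154.6172° → 154.6172° (mod 360°)

154.6°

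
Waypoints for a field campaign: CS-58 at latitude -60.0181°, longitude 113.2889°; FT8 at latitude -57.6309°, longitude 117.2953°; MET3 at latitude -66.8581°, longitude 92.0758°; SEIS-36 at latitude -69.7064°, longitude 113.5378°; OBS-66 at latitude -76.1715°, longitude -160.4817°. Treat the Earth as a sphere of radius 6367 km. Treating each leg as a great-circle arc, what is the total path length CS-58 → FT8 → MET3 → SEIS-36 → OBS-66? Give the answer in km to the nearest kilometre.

CS-58→FT8: c = 0.055173 rad, d = 351.29 km
FT8→MET3: c = 0.257598 rad, d = 1640.12 km
MET3→SEIS-36: c = 0.146329 rad, d = 931.67 km
SEIS-36→OBS-66: c = 0.411422 rad, d = 2619.52 km
Total = 351.29 + 1640.12 + 931.67 + 2619.52 = 5542.61 km

5543 km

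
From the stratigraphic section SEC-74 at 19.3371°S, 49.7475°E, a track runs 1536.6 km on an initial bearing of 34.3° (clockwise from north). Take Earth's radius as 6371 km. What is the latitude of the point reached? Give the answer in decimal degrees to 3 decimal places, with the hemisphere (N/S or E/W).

7.779°S

δ = d/R = 1536.6/6371 = 0.241187 rad
φ₂ = arcsin(sin φ₁ cos δ + cos φ₁ sin δ cos θ)
   = arcsin(-0.33113·0.97106 + 0.94359·0.23886·0.82610) = -7.77913°
λ₂ = λ₁ + atan2(sin θ sin δ cos φ₁, cos δ − sin φ₁ sin φ₂) = 57.55535°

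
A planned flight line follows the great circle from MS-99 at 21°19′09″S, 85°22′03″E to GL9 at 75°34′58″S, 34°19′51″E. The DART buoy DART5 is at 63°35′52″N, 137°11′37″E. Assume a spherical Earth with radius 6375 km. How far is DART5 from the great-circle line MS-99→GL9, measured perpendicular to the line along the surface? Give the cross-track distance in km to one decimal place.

MS-99: φ = -21.31917°, λ = +85.36750°
GL9: φ = -75.58278°, λ = +34.33083°
DART5: φ = +63.59778°, λ = +137.19361°
δ₁₃ = central angle MS-99→DART5 = 1.640472 rad  (haversine)
θ₁₃ = bearing MS-99→DART5 = 20.513°,  θ₁₂ = bearing MS-99→GL9 = 192.900°
dₓₜ = R·arcsin(sin δ₁₃ · sin(θ₁₃ − θ₁₂)) = 6375·arcsin(0.99757·sin(-172.386°)) = -845.062 km
|dₓₜ| = 845.062 km

845.1 km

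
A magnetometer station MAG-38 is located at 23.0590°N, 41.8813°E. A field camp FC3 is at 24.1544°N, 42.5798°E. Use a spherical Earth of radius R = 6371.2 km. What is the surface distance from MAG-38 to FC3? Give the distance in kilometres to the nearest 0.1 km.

141.1 km

Δφ = 1.0954°,  Δλ = 0.6985°
a = sin²(Δφ/2) + cos φ₁ cos φ₂ sin²(Δλ/2) = 0.000123
c = 2·arcsin(√a) = 0.022143 rad = 1.2687°
d = R·c = 6371.2 × 0.022143 = 141.1 km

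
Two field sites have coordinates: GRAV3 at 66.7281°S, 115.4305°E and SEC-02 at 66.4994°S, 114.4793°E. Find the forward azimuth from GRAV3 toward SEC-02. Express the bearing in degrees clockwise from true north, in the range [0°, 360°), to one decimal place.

300.8°

Δλ = -0.9512°
y = sin Δλ · cos φ₂ = -0.006620
x = cos φ₁ sin φ₂ − sin φ₁ cos φ₂ cos Δλ = 0.003941
θ = atan2(y, x) = -59.2324° → 300.7676° (mod 360°)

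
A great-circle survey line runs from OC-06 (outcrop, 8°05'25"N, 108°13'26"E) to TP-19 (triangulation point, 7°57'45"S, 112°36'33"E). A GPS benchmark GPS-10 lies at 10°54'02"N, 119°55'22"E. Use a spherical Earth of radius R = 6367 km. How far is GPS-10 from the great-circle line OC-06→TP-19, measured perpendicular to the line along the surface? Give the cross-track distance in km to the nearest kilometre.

OC-06: φ = +8.09028°, λ = +108.22389°
TP-19: φ = -7.96250°, λ = +112.60917°
GPS-10: φ = +10.90056°, λ = +119.92278°
δ₁₃ = central angle OC-06→GPS-10 = 0.207243 rad  (haversine)
θ₁₃ = bearing OC-06→GPS-10 = 75.390°,  θ₁₂ = bearing OC-06→TP-19 = 164.663°
dₓₜ = R·arcsin(sin δ₁₃ · sin(θ₁₃ − θ₁₂)) = 6367·arcsin(0.20576·sin(-89.273°)) = -1319.408 km
|dₓₜ| = 1319.408 km

1319 km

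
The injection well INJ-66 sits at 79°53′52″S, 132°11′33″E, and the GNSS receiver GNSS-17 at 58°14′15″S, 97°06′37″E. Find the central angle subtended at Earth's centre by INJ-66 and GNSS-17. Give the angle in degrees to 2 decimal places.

24.13°

INJ-66: φ = -79.89778°, λ = +132.19250°
GNSS-17: φ = -58.23750°, λ = +97.11028°
Δφ = 21.6603°,  Δλ = -35.0822°
a = sin²(Δφ/2) + cos φ₁ cos φ₂ sin²(Δλ/2) = 0.043693
c = 2·arcsin(√a) = 0.421162 rad = 24.1308°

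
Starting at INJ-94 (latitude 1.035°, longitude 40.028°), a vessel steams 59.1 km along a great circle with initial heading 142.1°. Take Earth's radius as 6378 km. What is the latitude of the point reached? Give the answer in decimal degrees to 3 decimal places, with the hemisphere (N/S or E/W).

δ = d/R = 59.1/6378 = 0.009266 rad
φ₂ = arcsin(sin φ₁ cos δ + cos φ₁ sin δ cos θ)
   = arcsin(0.01806·0.99996 + 0.99984·0.00927·-0.78908) = 0.61605°
λ₂ = λ₁ + atan2(sin θ sin δ cos φ₁, cos δ − sin φ₁ sin φ₂) = 40.35415°

0.616°N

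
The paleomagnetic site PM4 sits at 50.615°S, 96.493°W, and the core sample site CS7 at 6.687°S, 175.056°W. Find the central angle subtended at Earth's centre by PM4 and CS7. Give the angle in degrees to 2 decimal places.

77.59°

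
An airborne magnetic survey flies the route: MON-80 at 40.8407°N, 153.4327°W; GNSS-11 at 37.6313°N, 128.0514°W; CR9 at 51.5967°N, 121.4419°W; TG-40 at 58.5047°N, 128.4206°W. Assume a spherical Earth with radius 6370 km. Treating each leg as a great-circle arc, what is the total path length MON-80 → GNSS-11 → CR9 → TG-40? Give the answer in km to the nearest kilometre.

4730 km

MON-80→GNSS-11: c = 0.346404 rad, d = 2206.59 km
GNSS-11→CR9: c = 0.256941 rad, d = 1636.71 km
CR9→TG-40: c = 0.139136 rad, d = 886.29 km
Total = 2206.59 + 1636.71 + 886.29 = 4729.60 km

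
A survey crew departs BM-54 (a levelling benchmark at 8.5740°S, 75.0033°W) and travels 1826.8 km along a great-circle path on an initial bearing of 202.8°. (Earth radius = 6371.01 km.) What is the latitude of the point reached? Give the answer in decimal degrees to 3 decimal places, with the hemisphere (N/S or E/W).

23.629°S

δ = d/R = 1826.8/6371.01 = 0.286736 rad
φ₂ = arcsin(sin φ₁ cos δ + cos φ₁ sin δ cos θ)
   = arcsin(-0.14909·0.95917 + 0.98882·0.28282·-0.92186) = -23.62884°
λ₂ = λ₁ + atan2(sin θ sin δ cos φ₁, cos δ − sin φ₁ sin φ₂) = -81.87393°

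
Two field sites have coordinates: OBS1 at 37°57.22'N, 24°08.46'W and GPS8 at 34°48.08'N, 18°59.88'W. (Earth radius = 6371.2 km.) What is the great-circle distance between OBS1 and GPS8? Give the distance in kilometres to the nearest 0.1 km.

578.5 km

OBS1: φ = +37.95367°, λ = -24.14100°
GPS8: φ = +34.80133°, λ = -18.99800°
Δφ = -3.1523°,  Δλ = 5.1430°
a = sin²(Δφ/2) + cos φ₁ cos φ₂ sin²(Δλ/2) = 0.002060
c = 2·arcsin(√a) = 0.090804 rad = 5.2027°
d = R·c = 6371.2 × 0.090804 = 578.5 km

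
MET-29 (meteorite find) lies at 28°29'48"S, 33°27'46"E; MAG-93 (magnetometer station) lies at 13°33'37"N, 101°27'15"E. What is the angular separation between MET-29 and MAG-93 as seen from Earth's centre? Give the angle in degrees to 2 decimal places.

77.98°

MET-29: φ = -28.49667°, λ = +33.46278°
MAG-93: φ = +13.56028°, λ = +101.45417°
Δφ = 42.0569°,  Δλ = 67.9914°
a = sin²(Δφ/2) + cos φ₁ cos φ₂ sin²(Δλ/2) = 0.395852
c = 2·arcsin(√a) = 1.360964 rad = 77.9775°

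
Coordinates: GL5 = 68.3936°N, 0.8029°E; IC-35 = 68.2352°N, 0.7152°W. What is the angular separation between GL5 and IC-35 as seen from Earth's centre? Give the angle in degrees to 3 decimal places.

Δφ = -0.1584°,  Δλ = -1.5181°
a = sin²(Δφ/2) + cos φ₁ cos φ₂ sin²(Δλ/2) = 0.000026
c = 2·arcsin(√a) = 0.010173 rad = 0.5829°

0.583°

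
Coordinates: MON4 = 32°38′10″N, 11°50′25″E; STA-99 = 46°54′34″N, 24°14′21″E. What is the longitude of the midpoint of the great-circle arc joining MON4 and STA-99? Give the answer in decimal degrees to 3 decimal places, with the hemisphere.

17.391°E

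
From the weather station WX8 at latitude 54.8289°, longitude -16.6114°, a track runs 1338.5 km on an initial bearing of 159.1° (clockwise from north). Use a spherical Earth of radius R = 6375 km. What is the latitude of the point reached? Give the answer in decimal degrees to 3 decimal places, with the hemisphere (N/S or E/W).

43.419°N

δ = d/R = 1338.5/6375 = 0.209961 rad
φ₂ = arcsin(sin φ₁ cos δ + cos φ₁ sin δ cos θ)
   = arcsin(0.81744·0.97804 + 0.57602·0.20842·-0.93420) = 43.41897°
λ₂ = λ₁ + atan2(sin θ sin δ cos φ₁, cos δ − sin φ₁ sin φ₂) = -10.73608°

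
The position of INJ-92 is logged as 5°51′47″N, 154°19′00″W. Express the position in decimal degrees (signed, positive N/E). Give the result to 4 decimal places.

+5.8631°, -154.3167°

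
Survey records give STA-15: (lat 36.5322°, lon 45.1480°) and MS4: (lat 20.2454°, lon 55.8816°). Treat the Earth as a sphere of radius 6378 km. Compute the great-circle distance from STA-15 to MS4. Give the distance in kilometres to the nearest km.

Δφ = -16.2868°,  Δλ = 10.7336°
a = sin²(Δφ/2) + cos φ₁ cos φ₂ sin²(Δλ/2) = 0.026660
c = 2·arcsin(√a) = 0.328027 rad = 18.7946°
d = R·c = 6378 × 0.328027 = 2092.2 km

2092 km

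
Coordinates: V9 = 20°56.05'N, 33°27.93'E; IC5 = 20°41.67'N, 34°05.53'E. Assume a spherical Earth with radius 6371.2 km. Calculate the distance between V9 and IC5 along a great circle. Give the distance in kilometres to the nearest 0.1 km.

V9: φ = +20.93417°, λ = +33.46550°
IC5: φ = +20.69450°, λ = +34.09217°
Δφ = -0.2397°,  Δλ = 0.6267°
a = sin²(Δφ/2) + cos φ₁ cos φ₂ sin²(Δλ/2) = 0.000031
c = 2·arcsin(√a) = 0.011046 rad = 0.6329°
d = R·c = 6371.2 × 0.011046 = 70.4 km

70.4 km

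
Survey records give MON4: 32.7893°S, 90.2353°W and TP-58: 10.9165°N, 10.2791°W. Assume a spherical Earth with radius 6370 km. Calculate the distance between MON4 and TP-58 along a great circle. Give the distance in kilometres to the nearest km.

9742 km

Δφ = 43.7058°,  Δλ = 79.9562°
a = sin²(Δφ/2) + cos φ₁ cos φ₂ sin²(Δλ/2) = 0.479299
c = 2·arcsin(√a) = 1.529382 rad = 87.6272°
d = R·c = 6370 × 1.529382 = 9742.2 km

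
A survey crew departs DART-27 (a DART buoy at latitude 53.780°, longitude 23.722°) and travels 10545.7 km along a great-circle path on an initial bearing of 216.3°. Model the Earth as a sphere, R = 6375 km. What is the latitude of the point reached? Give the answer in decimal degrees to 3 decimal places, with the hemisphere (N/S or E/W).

32.805°S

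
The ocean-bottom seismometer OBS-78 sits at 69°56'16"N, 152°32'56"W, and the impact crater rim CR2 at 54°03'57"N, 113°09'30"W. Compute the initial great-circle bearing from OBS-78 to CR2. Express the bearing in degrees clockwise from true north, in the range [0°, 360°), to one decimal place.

111.7°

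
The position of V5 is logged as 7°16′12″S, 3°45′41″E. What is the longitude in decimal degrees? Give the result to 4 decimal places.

3° + 45′/60 + 41″/3600 = 3 + 0.75000 + 0.01139 = 3.7614°

3.7614°E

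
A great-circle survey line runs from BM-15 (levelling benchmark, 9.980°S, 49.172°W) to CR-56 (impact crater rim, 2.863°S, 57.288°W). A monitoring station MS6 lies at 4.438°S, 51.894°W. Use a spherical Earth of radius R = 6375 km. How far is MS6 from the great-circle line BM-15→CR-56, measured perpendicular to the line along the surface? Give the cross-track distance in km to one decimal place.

266.8 km

δ₁₃ = central angle BM-15→MS6 = 0.107590 rad  (haversine)
θ₁₃ = bearing BM-15→MS6 = 333.837°,  θ₁₂ = bearing BM-15→CR-56 = 310.905°
dₓₜ = R·arcsin(sin δ₁₃ · sin(θ₁₃ − θ₁₂)) = 6375·arcsin(0.10738·sin(22.932°)) = 266.807 km
|dₓₜ| = 266.807 km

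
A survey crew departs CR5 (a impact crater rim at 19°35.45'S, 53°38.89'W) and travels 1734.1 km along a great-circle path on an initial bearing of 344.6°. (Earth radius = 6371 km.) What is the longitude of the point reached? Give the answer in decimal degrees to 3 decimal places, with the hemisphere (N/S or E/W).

57.755°W

CR5: φ = -19.59083°, λ = -53.64817°
δ = d/R = 1734.1/6371 = 0.272186 rad
φ₂ = arcsin(sin φ₁ cos δ + cos φ₁ sin δ cos θ)
   = arcsin(-0.33530·0.96319 + 0.94211·0.26884·0.96410) = -4.51817°
λ₂ = λ₁ + atan2(sin θ sin δ cos φ₁, cos δ − sin φ₁ sin φ₂) = -57.75487°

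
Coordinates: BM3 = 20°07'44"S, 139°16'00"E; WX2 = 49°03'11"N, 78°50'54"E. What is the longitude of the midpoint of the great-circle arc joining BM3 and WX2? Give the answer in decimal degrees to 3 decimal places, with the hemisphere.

114.970°E

BM3: φ = -20.12889°, λ = +139.26667°
WX2: φ = +49.05306°, λ = +78.84833°
Bx = cos φ₂ cos Δλ = 0.323527,  By = cos φ₂ sin Δλ = -0.569936
φₘ = atan2(sin φ₁ + sin φ₂, √((cos φ₁ + Bx)² + By²)) = 16.53375°
λₘ = λ₁ + atan2(By, cos φ₁ + Bx) = 114.96974°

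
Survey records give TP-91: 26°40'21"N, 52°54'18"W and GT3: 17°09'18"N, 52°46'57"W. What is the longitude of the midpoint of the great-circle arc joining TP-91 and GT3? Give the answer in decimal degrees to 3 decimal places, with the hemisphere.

TP-91: φ = +26.67250°, λ = -52.90500°
GT3: φ = +17.15500°, λ = -52.78250°
Bx = cos φ₂ cos Δλ = 0.955508,  By = cos φ₂ sin Δλ = 0.002043
φₘ = atan2(sin φ₁ + sin φ₂, √((cos φ₁ + Bx)² + By²)) = 21.91376°
λₘ = λ₁ + atan2(By, cos φ₁ + Bx) = -52.84170°

52.842°W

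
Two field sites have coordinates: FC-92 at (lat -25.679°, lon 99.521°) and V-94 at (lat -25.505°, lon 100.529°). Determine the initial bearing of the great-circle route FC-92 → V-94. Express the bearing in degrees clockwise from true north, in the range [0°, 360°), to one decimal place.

79.4°

Δλ = 1.0080°
y = sin Δλ · cos φ₂ = 0.015878
x = cos φ₁ sin φ₂ − sin φ₁ cos φ₂ cos Δλ = 0.002976
θ = atan2(y, x) = 79.3828° → 79.3828° (mod 360°)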